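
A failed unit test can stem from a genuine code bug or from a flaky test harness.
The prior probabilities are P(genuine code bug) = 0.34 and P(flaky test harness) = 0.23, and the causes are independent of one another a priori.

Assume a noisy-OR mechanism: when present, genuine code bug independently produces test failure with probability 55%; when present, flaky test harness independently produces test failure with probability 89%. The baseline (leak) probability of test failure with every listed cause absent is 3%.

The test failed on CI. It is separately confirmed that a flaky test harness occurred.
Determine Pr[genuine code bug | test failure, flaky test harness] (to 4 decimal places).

Pr[genuine code bug | test failure, flaky test harness] ≈ 0.3544

Under noisy-OR, P(test failure | causes) = 1 − (1−0.03)·∏(1−qᵢ) over the active causes.
P(test failure | flaky test harness) = 0.8933×0.66 + 0.951985×0.34 = 0.589578 + 0.323675 = 0.913253
The genuine code bug-present share is 0.951985×0.34 = 0.323675.
Hence the posterior is 0.323675/0.913253 ≈ 0.3544.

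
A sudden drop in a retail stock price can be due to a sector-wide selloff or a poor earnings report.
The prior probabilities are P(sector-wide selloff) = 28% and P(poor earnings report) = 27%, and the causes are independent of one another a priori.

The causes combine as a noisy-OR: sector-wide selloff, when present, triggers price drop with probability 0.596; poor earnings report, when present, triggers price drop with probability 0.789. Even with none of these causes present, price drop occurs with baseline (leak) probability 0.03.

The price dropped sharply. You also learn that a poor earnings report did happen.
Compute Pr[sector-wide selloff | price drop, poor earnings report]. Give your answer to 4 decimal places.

Under noisy-OR, P(price drop | causes) = 1 − (1−0.03)·∏(1−qᵢ) over the active causes.
P(price drop | poor earnings report) = 0.79533·0.72 + 0.917313·0.28 = 0.572638 + 0.256848 = 0.829486
Of this, 0.256848 comes from 0.917313·0.28 (the sector-wide selloff=true cases).
So P(sector-wide selloff | price drop, poor earnings report) = 0.256848/0.829486 ≈ 0.3096.

Pr[sector-wide selloff | price drop, poor earnings report] ≈ 0.3096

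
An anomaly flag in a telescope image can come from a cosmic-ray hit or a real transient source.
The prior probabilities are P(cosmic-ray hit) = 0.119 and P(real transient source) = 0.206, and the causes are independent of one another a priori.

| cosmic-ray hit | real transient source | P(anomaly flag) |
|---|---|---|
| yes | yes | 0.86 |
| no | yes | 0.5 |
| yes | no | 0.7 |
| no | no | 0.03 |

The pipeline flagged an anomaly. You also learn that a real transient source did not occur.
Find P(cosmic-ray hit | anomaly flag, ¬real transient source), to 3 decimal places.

Sum P(anomaly flag|·) weighted by the priors over both values of cosmic-ray hit:
  P(anomaly flag | ¬real transient source) = 0.03×0.881 + 0.7×0.119
        = 0.026430 + 0.083300 = 0.109730
Keeping only the cosmic-ray hit-present terms gives 0.083300, so
  P(cosmic-ray hit | anomaly flag, ¬real transient source) = 0.083300 / 0.109730 ≈ 0.759

P(cosmic-ray hit | anomaly flag, ¬real transient source) ≈ 0.759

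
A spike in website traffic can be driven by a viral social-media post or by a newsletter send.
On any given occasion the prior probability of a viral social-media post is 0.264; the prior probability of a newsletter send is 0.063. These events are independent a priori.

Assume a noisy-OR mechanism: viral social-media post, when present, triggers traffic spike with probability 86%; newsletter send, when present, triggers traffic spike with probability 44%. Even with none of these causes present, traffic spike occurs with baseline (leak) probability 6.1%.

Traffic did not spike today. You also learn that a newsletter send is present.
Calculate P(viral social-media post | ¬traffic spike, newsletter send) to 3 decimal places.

Under noisy-OR, P(traffic spike | causes) = 1 − (1−0.061)·∏(1−qᵢ) over the active causes.
P(¬traffic spike | newsletter send) = 0.52584×0.736 + 0.073618×0.264 = 0.387018 + 0.019435 = 0.406453
The viral social-media post-present share is 0.073618×0.264 = 0.019435.
So P(viral social-media post | ¬traffic spike, newsletter send) = 0.019435/0.406453 ≈ 0.048.

P(viral social-media post | ¬traffic spike, newsletter send) ≈ 0.048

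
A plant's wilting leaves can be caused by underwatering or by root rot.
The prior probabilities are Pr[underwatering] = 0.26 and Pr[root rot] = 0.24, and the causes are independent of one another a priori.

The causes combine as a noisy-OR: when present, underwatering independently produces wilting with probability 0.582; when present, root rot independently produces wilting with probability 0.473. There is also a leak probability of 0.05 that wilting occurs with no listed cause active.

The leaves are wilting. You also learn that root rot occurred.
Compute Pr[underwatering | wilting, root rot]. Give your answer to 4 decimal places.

Under noisy-OR, P(wilting | causes) = 1 − (1−0.05)·∏(1−qᵢ) over the active causes.
By total probability over both values of underwatering:
  P(wilting | root rot) = 0.49935·0.74 + 0.790728·0.26
        = 0.369519 + 0.205589 = 0.575108
Configurations with underwatering contribute 0.205589, so
  P(underwatering | wilting, root rot) = 0.205589 / 0.575108 ≈ 0.3575

Pr[underwatering | wilting, root rot] ≈ 0.3575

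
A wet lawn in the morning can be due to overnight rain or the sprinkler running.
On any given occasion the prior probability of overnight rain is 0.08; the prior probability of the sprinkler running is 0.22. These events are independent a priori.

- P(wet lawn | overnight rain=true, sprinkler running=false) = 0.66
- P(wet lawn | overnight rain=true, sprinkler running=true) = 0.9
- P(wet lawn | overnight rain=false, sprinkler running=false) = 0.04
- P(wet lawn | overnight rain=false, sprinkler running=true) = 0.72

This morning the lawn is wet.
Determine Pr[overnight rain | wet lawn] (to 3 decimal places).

Pr[overnight rain | wet lawn] ≈ 0.246

Enumerate the 4 (overnight rain, sprinkler running) configurations and weight by the priors:
  P(wet lawn) = 0.04*0.92*0.78 + 0.72*0.92*0.22 + 0.66*0.08*0.78 + 0.9*0.08*0.22
        = 0.028704 + 0.145728 + 0.041184 + 0.015840 = 0.231456
Keeping only the overnight rain-present terms gives 0.057024, so
  P(overnight rain | wet lawn) = 0.057024 / 0.231456 ≈ 0.246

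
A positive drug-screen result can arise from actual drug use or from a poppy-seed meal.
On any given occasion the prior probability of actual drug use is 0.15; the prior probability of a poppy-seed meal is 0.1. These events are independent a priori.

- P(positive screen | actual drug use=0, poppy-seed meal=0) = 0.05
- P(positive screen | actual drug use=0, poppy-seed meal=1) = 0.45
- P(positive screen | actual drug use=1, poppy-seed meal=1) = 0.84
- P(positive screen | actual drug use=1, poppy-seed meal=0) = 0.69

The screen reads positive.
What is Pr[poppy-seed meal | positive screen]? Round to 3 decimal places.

Pr[poppy-seed meal | positive screen] ≈ 0.279

By total probability over the 4 (actual drug use, poppy-seed meal) configurations:
  P(positive screen) = 0.05·0.85·0.9 + 0.45·0.85·0.1 + 0.69·0.15·0.9 + 0.84·0.15·0.1
        = 0.038250 + 0.038250 + 0.093150 + 0.012600 = 0.182250
Keeping only the poppy-seed meal-present terms gives 0.050850, so
  P(poppy-seed meal | positive screen) = 0.050850 / 0.182250 ≈ 0.279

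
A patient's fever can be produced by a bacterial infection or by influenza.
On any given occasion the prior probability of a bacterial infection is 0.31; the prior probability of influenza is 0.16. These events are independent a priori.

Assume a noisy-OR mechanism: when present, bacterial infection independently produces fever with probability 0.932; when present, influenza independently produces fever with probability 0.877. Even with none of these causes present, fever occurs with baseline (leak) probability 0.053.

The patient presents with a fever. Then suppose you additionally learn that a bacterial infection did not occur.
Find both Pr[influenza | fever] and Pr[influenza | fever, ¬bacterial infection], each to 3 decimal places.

Under noisy-OR, P(fever | causes) = 1 − (1−0.053)·∏(1−qᵢ) over the active causes.
Enumerate the 4 (bacterial infection, influenza) configurations and weight by the priors:
  P(fever) = 0.053*0.69*0.84 + 0.883519*0.69*0.16 + 0.935604*0.31*0.84 + 0.992079*0.31*0.16
        = 0.030719 + 0.097540 + 0.243631 + 0.049207 = 0.421097
Configurations with influenza contribute 0.146747, so
  P(influenza | fever) = 0.146747 / 0.421097 ≈ 0.348

Now also conditioning on bacterial infection≠true:
For the numerator, keep only influenza=true terms: 0.883519*0.16 = 0.141363
Normalizer over all consistent configurations: 0.053*0.84 + 0.883519*0.16 = 0.185883
P(influenza | fever, ¬bacterial infection) = 0.141363/0.185883 ≈ 0.760

Pr[influenza | fever] ≈ 0.348; Pr[influenza | fever, ¬bacterial infection] ≈ 0.760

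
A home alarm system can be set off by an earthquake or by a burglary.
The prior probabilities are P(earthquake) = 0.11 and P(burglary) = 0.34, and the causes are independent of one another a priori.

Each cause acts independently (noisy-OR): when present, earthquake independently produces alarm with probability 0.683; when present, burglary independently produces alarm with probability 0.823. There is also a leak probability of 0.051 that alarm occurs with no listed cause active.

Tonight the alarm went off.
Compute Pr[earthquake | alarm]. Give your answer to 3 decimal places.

Pr[earthquake | alarm] ≈ 0.234

Under noisy-OR, P(alarm | causes) = 1 − (1−0.051)·∏(1−qᵢ) over the active causes.
Numerator (weight on configurations with earthquake): 0.050760 + 0.035409 = 0.086169
Normalizer over all consistent configurations: 0.051×0.89×0.66 + 0.832027×0.89×0.34 + 0.699167×0.11×0.66 + 0.946753×0.11×0.34 = 0.367897
P(earthquake | alarm) = 0.086169/0.367897 ≈ 0.234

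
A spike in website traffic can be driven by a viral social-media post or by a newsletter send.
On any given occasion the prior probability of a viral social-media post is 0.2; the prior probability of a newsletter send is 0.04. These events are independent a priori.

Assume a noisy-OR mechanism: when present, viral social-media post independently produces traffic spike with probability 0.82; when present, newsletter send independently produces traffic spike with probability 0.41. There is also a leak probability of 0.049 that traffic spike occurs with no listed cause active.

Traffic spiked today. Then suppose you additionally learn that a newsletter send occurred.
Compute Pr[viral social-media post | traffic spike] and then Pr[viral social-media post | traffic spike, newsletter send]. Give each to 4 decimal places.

Pr[viral social-media post | traffic spike] ≈ 0.7630; Pr[viral social-media post | traffic spike, newsletter send] ≈ 0.3387

Under noisy-OR, P(traffic spike | causes) = 1 − (1−0.049)·∏(1−qᵢ) over the active causes.
P(traffic spike) = 0.049×0.8×0.96 + 0.43891×0.8×0.04 + 0.82882×0.2×0.96 + 0.899004×0.2×0.04 = 0.037632 + 0.014045 + 0.159133 + 0.007192 = 0.218002
The viral social-media post-present share is 0.159133 + 0.007192 = 0.166325.
P(viral social-media post | traffic spike) = 0.166325 / 0.218002 ≈ 0.7630

Now also conditioning on newsletter send=true:
Enumerate both values of viral social-media post and weight by the priors:
  P(traffic spike | newsletter send) = 0.43891*0.8 + 0.899004*0.2
        = 0.351128 + 0.179801 = 0.530929
Keeping only the viral social-media post-present terms gives 0.179801, so
  P(viral social-media post | traffic spike, newsletter send) = 0.179801 / 0.530929 ≈ 0.3387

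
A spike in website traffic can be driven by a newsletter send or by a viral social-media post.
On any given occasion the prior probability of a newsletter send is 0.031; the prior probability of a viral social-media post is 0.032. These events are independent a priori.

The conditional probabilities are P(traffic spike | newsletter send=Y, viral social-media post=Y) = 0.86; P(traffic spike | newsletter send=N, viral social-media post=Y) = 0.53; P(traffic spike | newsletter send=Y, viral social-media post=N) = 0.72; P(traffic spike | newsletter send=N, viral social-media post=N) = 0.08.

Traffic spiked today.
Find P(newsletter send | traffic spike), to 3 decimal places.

Numerator (weight on configurations with newsletter send): 0.021606 + 0.000853 = 0.022459
Denominator P(traffic spike): 0.08×0.969×0.968 + 0.53×0.969×0.032 + 0.72×0.031×0.968 + 0.86×0.031×0.032 = 0.113932
Posterior = 0.022459 / 0.113932 ≈ 0.197

P(newsletter send | traffic spike) ≈ 0.197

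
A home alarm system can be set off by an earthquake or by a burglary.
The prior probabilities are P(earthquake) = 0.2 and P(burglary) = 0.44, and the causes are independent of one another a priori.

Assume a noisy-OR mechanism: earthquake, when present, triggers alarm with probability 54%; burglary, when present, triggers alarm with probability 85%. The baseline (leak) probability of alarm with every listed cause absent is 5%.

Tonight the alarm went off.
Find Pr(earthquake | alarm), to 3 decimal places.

Under noisy-OR, P(alarm | causes) = 1 − (1−0.05)·∏(1−qᵢ) over the active causes.
Sum P(alarm|·) weighted by the priors over the 4 (earthquake, burglary) configurations:
  P(alarm) = 0.05×0.8×0.56 + 0.8575×0.8×0.44 + 0.563×0.2×0.56 + 0.93445×0.2×0.44
        = 0.022400 + 0.301840 + 0.063056 + 0.082232 = 0.469528
Keeping only the earthquake-present terms gives 0.145288, so
  P(earthquake | alarm) = 0.145288 / 0.469528 ≈ 0.309

Pr(earthquake | alarm) ≈ 0.309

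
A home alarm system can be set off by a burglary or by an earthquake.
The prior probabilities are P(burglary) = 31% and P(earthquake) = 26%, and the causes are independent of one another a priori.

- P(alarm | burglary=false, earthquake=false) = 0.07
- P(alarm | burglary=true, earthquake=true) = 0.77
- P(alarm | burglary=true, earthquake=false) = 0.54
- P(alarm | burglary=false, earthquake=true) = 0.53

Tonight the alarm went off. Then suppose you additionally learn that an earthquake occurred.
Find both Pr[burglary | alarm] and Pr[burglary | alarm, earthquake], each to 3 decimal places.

P(alarm) = 0.07*0.69*0.74 + 0.53*0.69*0.26 + 0.54*0.31*0.74 + 0.77*0.31*0.26 = 0.035742 + 0.095082 + 0.123876 + 0.062062 = 0.316762
Of this, 0.185938 comes from 0.123876 + 0.062062 (the burglary=true cases).
Hence the posterior is 0.185938/0.316762 ≈ 0.587.

With the extra evidence:
Enumerate both values of burglary and weight by the priors:
  P(alarm | earthquake) = 0.53×0.69 + 0.77×0.31
        = 0.365700 + 0.238700 = 0.604400
Keeping only the burglary-present terms gives 0.238700, so
  P(burglary | alarm, earthquake) = 0.238700 / 0.604400 ≈ 0.395
— earthquake explains away the evidence for burglary.

Pr[burglary | alarm] ≈ 0.587; Pr[burglary | alarm, earthquake] ≈ 0.395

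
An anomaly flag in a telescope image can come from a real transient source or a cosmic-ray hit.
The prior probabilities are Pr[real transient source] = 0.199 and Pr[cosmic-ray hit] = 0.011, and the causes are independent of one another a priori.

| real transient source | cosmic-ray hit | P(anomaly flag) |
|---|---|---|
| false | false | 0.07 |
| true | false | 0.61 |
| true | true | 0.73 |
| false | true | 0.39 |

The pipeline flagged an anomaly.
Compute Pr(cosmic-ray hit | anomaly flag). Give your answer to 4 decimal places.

Sum P(anomaly flag|·) weighted by the priors over the 4 (real transient source, cosmic-ray hit) configurations:
  P(anomaly flag) = 0.07×0.801×0.989 + 0.39×0.801×0.011 + 0.61×0.199×0.989 + 0.73×0.199×0.011
        = 0.055453 + 0.003436 + 0.120055 + 0.001598 = 0.180542
Configurations with cosmic-ray hit contribute 0.005034, so
  P(cosmic-ray hit | anomaly flag) = 0.005034 / 0.180542 ≈ 0.0279

Pr(cosmic-ray hit | anomaly flag) ≈ 0.0279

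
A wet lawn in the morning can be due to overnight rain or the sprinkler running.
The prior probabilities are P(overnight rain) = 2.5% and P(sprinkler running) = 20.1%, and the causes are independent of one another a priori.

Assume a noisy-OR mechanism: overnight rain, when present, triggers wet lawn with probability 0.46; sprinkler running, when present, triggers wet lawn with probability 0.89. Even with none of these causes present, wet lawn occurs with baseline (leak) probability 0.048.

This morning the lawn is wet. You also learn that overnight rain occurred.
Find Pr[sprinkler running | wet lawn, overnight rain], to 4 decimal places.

Pr[sprinkler running | wet lawn, overnight rain] ≈ 0.3282

Under noisy-OR, P(wet lawn | causes) = 1 − (1−0.048)·∏(1−qᵢ) over the active causes.
Sum P(wet lawn|·) weighted by the priors over both values of sprinkler running:
  P(wet lawn | overnight rain) = 0.48592×0.799 + 0.943451×0.201
        = 0.388250 + 0.189634 = 0.577884
The terms with sprinkler running present sum to 0.189634, so
  P(sprinkler running | wet lawn, overnight rain) = 0.189634 / 0.577884 ≈ 0.3282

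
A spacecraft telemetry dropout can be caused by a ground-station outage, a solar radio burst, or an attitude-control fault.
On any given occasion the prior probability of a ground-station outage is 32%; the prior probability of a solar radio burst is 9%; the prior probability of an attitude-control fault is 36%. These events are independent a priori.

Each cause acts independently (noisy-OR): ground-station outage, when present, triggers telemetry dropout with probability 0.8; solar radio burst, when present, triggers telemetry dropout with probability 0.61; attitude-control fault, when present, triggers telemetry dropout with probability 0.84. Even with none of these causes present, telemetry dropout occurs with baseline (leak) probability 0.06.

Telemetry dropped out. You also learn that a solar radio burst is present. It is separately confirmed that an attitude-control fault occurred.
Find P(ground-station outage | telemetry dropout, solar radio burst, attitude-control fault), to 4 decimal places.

P(ground-station outage | telemetry dropout, solar radio burst, attitude-control fault) ≈ 0.3307

Under noisy-OR, P(telemetry dropout | causes) = 1 − (1−0.06)·∏(1−qᵢ) over the active causes.
Weight on ground-station outage=true, given the evidence: 0.988269*0.32 = 0.316246
Normalizer over all consistent configurations: 0.941344*0.68 + 0.988269*0.32 = 0.956360
Posterior = 0.316246 / 0.956360 ≈ 0.3307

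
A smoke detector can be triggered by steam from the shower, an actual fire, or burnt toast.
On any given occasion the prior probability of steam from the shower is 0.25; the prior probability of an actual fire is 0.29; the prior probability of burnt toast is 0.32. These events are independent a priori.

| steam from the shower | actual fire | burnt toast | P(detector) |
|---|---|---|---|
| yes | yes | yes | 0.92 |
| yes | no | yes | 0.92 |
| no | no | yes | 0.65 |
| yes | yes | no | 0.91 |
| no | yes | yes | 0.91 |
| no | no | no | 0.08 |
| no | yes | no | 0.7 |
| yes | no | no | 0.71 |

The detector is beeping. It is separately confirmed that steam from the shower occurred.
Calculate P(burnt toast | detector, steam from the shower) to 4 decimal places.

P(burnt toast | detector, steam from the shower) ≈ 0.3605

Enumerate the 4 (actual fire, burnt toast) configurations and weight by the priors:
  P(detector | steam from the shower) = 0.71·0.71·0.68 + 0.92·0.71·0.32 + 0.91·0.29·0.68 + 0.92·0.29·0.32
        = 0.342788 + 0.209024 + 0.179452 + 0.085376 = 0.816640
Configurations with burnt toast contribute 0.294400, so
  P(burnt toast | detector, steam from the shower) = 0.294400 / 0.816640 ≈ 0.3605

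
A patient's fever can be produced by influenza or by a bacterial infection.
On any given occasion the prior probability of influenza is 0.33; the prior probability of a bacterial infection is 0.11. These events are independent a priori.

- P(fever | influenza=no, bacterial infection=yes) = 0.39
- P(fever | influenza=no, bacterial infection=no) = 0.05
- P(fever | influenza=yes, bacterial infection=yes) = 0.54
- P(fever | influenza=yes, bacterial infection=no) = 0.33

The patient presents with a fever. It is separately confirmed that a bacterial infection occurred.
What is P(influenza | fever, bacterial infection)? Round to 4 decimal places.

For the numerator, keep only influenza=true terms: 0.54*0.33 = 0.178200
Denominator P(fever | bacterial infection): 0.39*0.67 + 0.54*0.33 = 0.439500
Posterior = 0.178200 / 0.439500 ≈ 0.4055

P(influenza | fever, bacterial infection) ≈ 0.4055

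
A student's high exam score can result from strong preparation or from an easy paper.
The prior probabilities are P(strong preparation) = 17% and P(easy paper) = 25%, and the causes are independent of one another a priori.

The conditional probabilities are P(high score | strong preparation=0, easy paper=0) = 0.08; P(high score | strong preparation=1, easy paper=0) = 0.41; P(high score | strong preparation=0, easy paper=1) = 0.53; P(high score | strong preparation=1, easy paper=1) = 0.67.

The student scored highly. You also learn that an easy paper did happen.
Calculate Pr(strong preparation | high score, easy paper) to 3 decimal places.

Pr(strong preparation | high score, easy paper) ≈ 0.206

Numerator (weight on configurations with strong preparation): 0.67*0.17 = 0.113900
Normalizer over all consistent configurations: 0.53*0.83 + 0.67*0.17 = 0.553800
Posterior = 0.113900 / 0.553800 ≈ 0.206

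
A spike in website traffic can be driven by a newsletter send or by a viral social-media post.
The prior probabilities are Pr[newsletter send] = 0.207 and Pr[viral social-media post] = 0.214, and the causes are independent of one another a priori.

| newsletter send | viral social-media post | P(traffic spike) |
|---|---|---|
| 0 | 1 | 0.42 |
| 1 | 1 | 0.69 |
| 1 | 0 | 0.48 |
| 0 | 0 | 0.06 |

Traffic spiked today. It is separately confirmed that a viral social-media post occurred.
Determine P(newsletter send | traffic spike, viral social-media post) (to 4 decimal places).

P(newsletter send | traffic spike, viral social-media post) ≈ 0.3001

For the numerator, keep only newsletter send=true terms: 0.69×0.207 = 0.142830
Normalizer over all consistent configurations: 0.42×0.793 + 0.69×0.207 = 0.475890
P(newsletter send | traffic spike, viral social-media post) = 0.142830/0.475890 ≈ 0.3001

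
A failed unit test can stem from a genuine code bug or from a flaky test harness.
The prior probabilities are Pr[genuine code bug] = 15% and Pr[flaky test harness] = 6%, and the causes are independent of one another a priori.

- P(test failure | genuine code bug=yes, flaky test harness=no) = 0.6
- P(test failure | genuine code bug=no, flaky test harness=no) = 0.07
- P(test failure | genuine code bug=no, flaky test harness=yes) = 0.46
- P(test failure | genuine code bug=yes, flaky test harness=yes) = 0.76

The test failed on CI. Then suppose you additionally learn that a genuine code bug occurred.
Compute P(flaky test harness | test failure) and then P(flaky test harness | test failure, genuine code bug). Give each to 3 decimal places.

By total probability over the 4 (genuine code bug, flaky test harness) configurations:
  P(test failure) = 0.07×0.85×0.94 + 0.46×0.85×0.06 + 0.6×0.15×0.94 + 0.76×0.15×0.06
        = 0.055930 + 0.023460 + 0.084600 + 0.006840 = 0.170830
Keeping only the flaky test harness-present terms gives 0.030300, so
  P(flaky test harness | test failure) = 0.030300 / 0.170830 ≈ 0.177

With the extra evidence:
Weight on flaky test harness=true, given the evidence: 0.76·0.06 = 0.045600
The normalizing constant is 0.6·0.94 + 0.76·0.06 = 0.609600
Posterior = 0.045600 / 0.609600 ≈ 0.075
This is intercausal reasoning (explaining away): once genuine code bug accounts for the test failure, flaky test harness becomes less likely.

P(flaky test harness | test failure) ≈ 0.177; P(flaky test harness | test failure, genuine code bug) ≈ 0.075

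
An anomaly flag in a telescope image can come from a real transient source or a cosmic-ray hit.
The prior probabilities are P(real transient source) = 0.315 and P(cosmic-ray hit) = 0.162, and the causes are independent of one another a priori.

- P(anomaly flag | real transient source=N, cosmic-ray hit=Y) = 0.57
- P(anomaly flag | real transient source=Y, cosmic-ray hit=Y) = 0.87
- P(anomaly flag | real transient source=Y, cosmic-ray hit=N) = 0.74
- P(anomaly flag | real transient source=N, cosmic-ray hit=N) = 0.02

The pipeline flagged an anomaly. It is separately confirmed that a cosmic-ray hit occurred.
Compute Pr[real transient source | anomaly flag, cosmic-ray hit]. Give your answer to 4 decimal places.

Pr[real transient source | anomaly flag, cosmic-ray hit] ≈ 0.4124

Sum P(anomaly flag|·) weighted by the priors over both values of real transient source:
  P(anomaly flag | cosmic-ray hit) = 0.57*0.685 + 0.87*0.315
        = 0.390450 + 0.274050 = 0.664500
Keeping only the real transient source-present terms gives 0.274050, so
  P(real transient source | anomaly flag, cosmic-ray hit) = 0.274050 / 0.664500 ≈ 0.4124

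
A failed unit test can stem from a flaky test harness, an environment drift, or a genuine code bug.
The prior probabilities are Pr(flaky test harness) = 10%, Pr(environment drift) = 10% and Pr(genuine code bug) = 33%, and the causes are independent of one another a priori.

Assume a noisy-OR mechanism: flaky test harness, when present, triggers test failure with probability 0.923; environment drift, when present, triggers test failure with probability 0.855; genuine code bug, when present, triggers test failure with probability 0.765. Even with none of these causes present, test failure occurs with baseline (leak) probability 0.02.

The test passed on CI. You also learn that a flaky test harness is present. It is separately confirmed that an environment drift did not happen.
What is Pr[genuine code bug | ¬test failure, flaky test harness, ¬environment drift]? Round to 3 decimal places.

Pr[genuine code bug | ¬test failure, flaky test harness, ¬environment drift] ≈ 0.104

Under noisy-OR, P(test failure | causes) = 1 − (1−0.02)·∏(1−qᵢ) over the active causes.
Sum P(¬test failure|·) weighted by the priors over both values of genuine code bug:
  P(¬test failure | flaky test harness, ¬environment drift) = 0.07546×0.67 + 0.017733×0.33
        = 0.050558 + 0.005852 = 0.056410
Keeping only the genuine code bug-present terms gives 0.005852, so
  P(genuine code bug | ¬test failure, flaky test harness, ¬environment drift) = 0.005852 / 0.056410 ≈ 0.104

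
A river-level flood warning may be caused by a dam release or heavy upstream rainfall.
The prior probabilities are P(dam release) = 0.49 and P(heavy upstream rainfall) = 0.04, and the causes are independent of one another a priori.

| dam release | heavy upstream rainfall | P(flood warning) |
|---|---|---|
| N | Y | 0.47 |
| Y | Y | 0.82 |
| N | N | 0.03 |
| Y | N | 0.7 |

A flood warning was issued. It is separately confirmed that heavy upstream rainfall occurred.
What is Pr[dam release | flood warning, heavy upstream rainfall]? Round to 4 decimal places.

For the numerator, keep only dam release=true terms: 0.82*0.49 = 0.401800
The normalizing constant is 0.47*0.51 + 0.82*0.49 = 0.641500
P(dam release | flood warning, heavy upstream rainfall) = 0.401800/0.641500 ≈ 0.6263

Pr[dam release | flood warning, heavy upstream rainfall] ≈ 0.6263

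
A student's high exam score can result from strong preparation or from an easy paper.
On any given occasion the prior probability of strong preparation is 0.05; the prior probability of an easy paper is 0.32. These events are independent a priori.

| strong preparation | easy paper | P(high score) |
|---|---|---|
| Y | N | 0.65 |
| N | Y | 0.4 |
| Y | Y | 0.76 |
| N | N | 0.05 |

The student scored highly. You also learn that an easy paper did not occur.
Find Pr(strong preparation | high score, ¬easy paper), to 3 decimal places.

Weight on strong preparation=true, given the evidence: 0.65·0.05 = 0.032500
Denominator P(high score | ¬easy paper): 0.05·0.95 + 0.65·0.05 = 0.080000
Posterior = 0.032500 / 0.080000 ≈ 0.406

Pr(strong preparation | high score, ¬easy paper) ≈ 0.406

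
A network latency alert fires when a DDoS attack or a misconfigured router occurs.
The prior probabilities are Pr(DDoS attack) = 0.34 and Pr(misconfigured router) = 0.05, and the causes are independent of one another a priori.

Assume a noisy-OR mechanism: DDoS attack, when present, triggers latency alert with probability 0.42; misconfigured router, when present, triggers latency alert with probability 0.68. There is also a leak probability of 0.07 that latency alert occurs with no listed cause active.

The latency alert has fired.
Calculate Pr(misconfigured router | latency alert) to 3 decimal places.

Pr(misconfigured router | latency alert) ≈ 0.162

Under noisy-OR, P(latency alert | causes) = 1 − (1−0.07)·∏(1−qᵢ) over the active causes.
Enumerate the 4 (DDoS attack, misconfigured router) configurations and weight by the priors:
  P(latency alert) = 0.07×0.66×0.95 + 0.7024×0.66×0.05 + 0.4606×0.34×0.95 + 0.827392×0.34×0.05
        = 0.043890 + 0.023179 + 0.148774 + 0.014066 = 0.229909
The terms with misconfigured router present sum to 0.037245, so
  P(misconfigured router | latency alert) = 0.037245 / 0.229909 ≈ 0.162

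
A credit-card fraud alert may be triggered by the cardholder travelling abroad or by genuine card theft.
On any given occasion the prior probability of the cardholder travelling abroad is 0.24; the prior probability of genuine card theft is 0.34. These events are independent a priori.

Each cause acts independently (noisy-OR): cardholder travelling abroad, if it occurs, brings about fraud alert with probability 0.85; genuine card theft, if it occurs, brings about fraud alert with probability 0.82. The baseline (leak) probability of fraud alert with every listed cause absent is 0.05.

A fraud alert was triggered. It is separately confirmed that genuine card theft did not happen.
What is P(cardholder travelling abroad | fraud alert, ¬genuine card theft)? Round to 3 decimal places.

P(cardholder travelling abroad | fraud alert, ¬genuine card theft) ≈ 0.844

Under noisy-OR, P(fraud alert | causes) = 1 − (1−0.05)·∏(1−qᵢ) over the active causes.
P(fraud alert | ¬genuine card theft) = 0.05·0.76 + 0.8575·0.24 = 0.038000 + 0.205800 = 0.243800
Of this, 0.205800 comes from 0.8575·0.24 (the cardholder travelling abroad=true cases).
P(cardholder travelling abroad | fraud alert, ¬genuine card theft) = 0.205800 / 0.243800 ≈ 0.844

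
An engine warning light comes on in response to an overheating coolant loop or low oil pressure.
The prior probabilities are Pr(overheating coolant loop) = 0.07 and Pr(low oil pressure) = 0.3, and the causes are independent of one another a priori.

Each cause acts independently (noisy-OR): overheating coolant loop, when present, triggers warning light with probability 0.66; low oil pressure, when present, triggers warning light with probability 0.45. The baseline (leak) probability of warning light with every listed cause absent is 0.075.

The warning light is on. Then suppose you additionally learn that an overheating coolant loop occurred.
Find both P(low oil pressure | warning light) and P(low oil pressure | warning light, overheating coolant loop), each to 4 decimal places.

P(low oil pressure | warning light) ≈ 0.6520; P(low oil pressure | warning light, overheating coolant loop) ≈ 0.3408

Under noisy-OR, P(warning light | causes) = 1 − (1−0.075)·∏(1−qᵢ) over the active causes.
Enumerate the 4 (overheating coolant loop, low oil pressure) configurations and weight by the priors:
  P(warning light) = 0.075·0.93·0.7 + 0.49125·0.93·0.3 + 0.6855·0.07·0.7 + 0.827025·0.07·0.3
        = 0.048825 + 0.137059 + 0.033590 + 0.017368 = 0.236842
Configurations with low oil pressure contribute 0.154427, so
  P(low oil pressure | warning light) = 0.154427 / 0.236842 ≈ 0.6520

Now condition on the additional information:
Weight on low oil pressure=true, given the evidence: 0.827025*0.3 = 0.248107
The normalizing constant is 0.6855*0.7 + 0.827025*0.3 = 0.727957
P(low oil pressure | warning light, overheating coolant loop) = 0.248107/0.727957 ≈ 0.3408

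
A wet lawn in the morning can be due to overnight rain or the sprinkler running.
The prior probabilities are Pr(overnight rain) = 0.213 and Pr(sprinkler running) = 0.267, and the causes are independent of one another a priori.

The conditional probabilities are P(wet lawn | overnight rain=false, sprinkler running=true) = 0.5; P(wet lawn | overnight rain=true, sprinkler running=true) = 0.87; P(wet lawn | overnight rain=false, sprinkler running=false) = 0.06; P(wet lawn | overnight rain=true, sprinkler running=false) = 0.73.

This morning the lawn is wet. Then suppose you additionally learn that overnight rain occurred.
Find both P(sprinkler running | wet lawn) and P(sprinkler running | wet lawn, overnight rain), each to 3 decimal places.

P(sprinkler running | wet lawn) ≈ 0.510; P(sprinkler running | wet lawn, overnight rain) ≈ 0.303

By total probability over the 4 (overnight rain, sprinkler running) configurations:
  P(wet lawn) = 0.06*0.787*0.733 + 0.5*0.787*0.267 + 0.73*0.213*0.733 + 0.87*0.213*0.267
        = 0.034612 + 0.105065 + 0.113974 + 0.049478 = 0.303129
Configurations with sprinkler running contribute 0.154543, so
  P(sprinkler running | wet lawn) = 0.154543 / 0.303129 ≈ 0.510

Now condition on the additional information:
Enumerate both values of sprinkler running and weight by the priors:
  P(wet lawn | overnight rain) = 0.73·0.733 + 0.87·0.267
        = 0.535090 + 0.232290 = 0.767380
Configurations with sprinkler running contribute 0.232290, so
  P(sprinkler running | wet lawn, overnight rain) = 0.232290 / 0.767380 ≈ 0.303
The drop from 0.510 to 0.303 is the explaining-away (discounting) effect.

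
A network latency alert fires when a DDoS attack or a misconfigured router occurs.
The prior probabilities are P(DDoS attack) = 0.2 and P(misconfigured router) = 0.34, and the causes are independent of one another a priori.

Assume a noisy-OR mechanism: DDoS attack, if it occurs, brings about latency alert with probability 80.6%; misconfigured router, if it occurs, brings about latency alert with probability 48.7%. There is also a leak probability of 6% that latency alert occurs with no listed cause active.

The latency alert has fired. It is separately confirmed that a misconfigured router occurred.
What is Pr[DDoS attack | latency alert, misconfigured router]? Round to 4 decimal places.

Pr[DDoS attack | latency alert, misconfigured router] ≈ 0.3044

Under noisy-OR, P(latency alert | causes) = 1 − (1−0.06)·∏(1−qᵢ) over the active causes.
P(latency alert | misconfigured router) = 0.51778×0.8 + 0.906449×0.2 = 0.414224 + 0.181290 = 0.595514
Restricting to configurations with DDoS attack present: 0.906449×0.2 = 0.181290.
So P(DDoS attack | latency alert, misconfigured router) = 0.181290/0.595514 ≈ 0.3044.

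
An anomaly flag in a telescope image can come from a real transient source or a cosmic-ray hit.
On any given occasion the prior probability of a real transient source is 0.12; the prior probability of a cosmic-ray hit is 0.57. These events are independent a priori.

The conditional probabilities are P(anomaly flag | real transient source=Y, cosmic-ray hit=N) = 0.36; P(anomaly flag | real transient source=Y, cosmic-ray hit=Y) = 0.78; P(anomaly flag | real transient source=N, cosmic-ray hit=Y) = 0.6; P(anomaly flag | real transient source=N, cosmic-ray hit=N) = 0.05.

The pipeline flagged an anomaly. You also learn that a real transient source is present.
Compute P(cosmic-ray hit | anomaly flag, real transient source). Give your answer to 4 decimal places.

Sum P(anomaly flag|·) weighted by the priors over both values of cosmic-ray hit:
  P(anomaly flag | real transient source) = 0.36·0.43 + 0.78·0.57
        = 0.154800 + 0.444600 = 0.599400
Configurations with cosmic-ray hit contribute 0.444600, so
  P(cosmic-ray hit | anomaly flag, real transient source) = 0.444600 / 0.599400 ≈ 0.7417

P(cosmic-ray hit | anomaly flag, real transient source) ≈ 0.7417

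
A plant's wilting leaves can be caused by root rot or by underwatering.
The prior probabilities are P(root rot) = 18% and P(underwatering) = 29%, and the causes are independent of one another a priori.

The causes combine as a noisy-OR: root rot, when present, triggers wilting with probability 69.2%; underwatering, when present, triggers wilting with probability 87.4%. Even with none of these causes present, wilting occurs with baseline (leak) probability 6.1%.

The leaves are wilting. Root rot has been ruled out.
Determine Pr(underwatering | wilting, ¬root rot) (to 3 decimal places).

Pr(underwatering | wilting, ¬root rot) ≈ 0.855

Under noisy-OR, P(wilting | causes) = 1 − (1−0.061)·∏(1−qᵢ) over the active causes.
P(wilting | ¬root rot) = 0.061×0.71 + 0.881686×0.29 = 0.043310 + 0.255689 = 0.298999
Of this, 0.255689 comes from 0.881686×0.29 (the underwatering=true cases).
Hence the posterior is 0.255689/0.298999 ≈ 0.855.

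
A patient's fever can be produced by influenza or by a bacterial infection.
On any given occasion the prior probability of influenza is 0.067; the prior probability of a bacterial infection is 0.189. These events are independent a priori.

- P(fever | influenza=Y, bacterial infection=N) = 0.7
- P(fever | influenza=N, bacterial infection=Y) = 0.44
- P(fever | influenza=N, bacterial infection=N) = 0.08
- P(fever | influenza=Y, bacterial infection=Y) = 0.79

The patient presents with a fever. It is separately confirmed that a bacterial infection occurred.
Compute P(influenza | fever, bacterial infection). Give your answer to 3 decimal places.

P(influenza | fever, bacterial infection) ≈ 0.114

For the numerator, keep only influenza=true terms: 0.79×0.067 = 0.052930
The normalizing constant is 0.44×0.933 + 0.79×0.067 = 0.463450
Posterior = 0.052930 / 0.463450 ≈ 0.114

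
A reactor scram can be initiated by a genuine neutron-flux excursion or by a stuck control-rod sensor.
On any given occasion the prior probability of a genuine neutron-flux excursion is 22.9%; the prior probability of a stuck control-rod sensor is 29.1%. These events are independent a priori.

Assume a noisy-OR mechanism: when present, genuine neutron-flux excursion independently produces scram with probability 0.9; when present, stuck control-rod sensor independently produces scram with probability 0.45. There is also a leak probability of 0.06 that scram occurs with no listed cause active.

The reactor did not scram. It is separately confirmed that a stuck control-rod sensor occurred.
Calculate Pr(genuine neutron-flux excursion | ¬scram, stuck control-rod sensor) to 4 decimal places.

Pr(genuine neutron-flux excursion | ¬scram, stuck control-rod sensor) ≈ 0.0288

Under noisy-OR, P(scram | causes) = 1 − (1−0.06)·∏(1−qᵢ) over the active causes.
Weight on genuine neutron-flux excursion=true, given the evidence: 0.0517*0.229 = 0.011839
Normalizer over all consistent configurations: 0.517*0.771 + 0.0517*0.229 = 0.410446
Posterior = 0.011839 / 0.410446 ≈ 0.0288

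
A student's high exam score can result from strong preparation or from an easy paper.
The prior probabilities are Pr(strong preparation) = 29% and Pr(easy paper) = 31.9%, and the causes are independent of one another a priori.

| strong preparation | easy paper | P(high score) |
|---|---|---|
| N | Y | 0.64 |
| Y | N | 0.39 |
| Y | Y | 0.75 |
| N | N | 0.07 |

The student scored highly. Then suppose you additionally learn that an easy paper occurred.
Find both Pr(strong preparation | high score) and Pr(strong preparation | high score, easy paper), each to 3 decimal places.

Pr(strong preparation | high score) ≈ 0.450; Pr(strong preparation | high score, easy paper) ≈ 0.324

P(high score) = 0.07×0.71×0.681 + 0.64×0.71×0.319 + 0.39×0.29×0.681 + 0.75×0.29×0.319 = 0.033846 + 0.144954 + 0.077021 + 0.069382 = 0.325203
Of this, 0.146403 comes from 0.077021 + 0.069382 (the strong preparation=true cases).
Hence the posterior is 0.146403/0.325203 ≈ 0.450.

Now condition on the additional information:
By total probability over both values of strong preparation:
  P(high score | easy paper) = 0.64×0.71 + 0.75×0.29
        = 0.454400 + 0.217500 = 0.671900
Configurations with strong preparation contribute 0.217500, so
  P(strong preparation | high score, easy paper) = 0.217500 / 0.671900 ≈ 0.324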